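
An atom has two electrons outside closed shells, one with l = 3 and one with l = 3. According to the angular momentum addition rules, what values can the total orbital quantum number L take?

By the triangle rule, |l₁ − l₂| ≤ L ≤ l₁ + l₂.
So L can be 0, 1, 2, 3, 4, 5, 6.

L = 0, 1, 2, 3, 4, 5, 6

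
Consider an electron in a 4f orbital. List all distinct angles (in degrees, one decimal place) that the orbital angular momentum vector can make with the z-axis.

4f means n = 4, l = 3.
|L| = √(l(l+1)) ℏ = 2√3 ℏ.
cos θ = m_l/√12 for each m_l ∈ {-3, -2, -1, 0, 1, 2, 3}.

θ ∈ {30.0°, 54.7°, 73.2°, 90.0°, 106.8°, 125.3°, 150.0°}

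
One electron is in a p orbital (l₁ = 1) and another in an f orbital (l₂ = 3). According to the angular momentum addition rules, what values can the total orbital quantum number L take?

L = 2, 3, 4

The total orbital quantum number L ranges from |l₁ − l₂| to l₁ + l₂ in integer steps.
So L can be 2, 3, 4.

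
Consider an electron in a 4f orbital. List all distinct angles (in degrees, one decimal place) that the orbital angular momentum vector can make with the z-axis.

θ ∈ {30.0°, 54.7°, 73.2°, 90.0°, 106.8°, 125.3°, 150.0°}

For 4f, l = 3.
|L| = ℏ√(l(l+1)) = 2√3 ℏ.
cos θ = m_l/√12 for each m_l ∈ {-3, -2, -1, 0, 1, 2, 3}.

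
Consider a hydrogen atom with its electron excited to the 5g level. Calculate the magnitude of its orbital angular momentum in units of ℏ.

|L| = 2√5 ℏ ≈ 4.472ℏ

The 5g level has l = 4.
|L| = ℏ√(l(l+1)) = ℏ√(4·5) = 2√5 ℏ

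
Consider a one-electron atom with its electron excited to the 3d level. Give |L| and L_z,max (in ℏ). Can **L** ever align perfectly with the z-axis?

No: L_z,max = 2ℏ < |L| = √6 ℏ ≈ 2.449ℏ

The 3d level has l = 2.
|L| = √6 ℏ ≈ 2.4495ℏ, while L_z,max = lℏ = 2ℏ.
Since |L| > L_z,max, the vector can never point exactly along z; the closest it comes is θ_min = arccos(2/√6) ≈ 35.3°.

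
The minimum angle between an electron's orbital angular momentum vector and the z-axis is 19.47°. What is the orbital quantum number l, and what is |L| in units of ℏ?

l = 8, |L| = 6√2 ℏ ≈ 8.485ℏ

At minimum angle, m_l = l, so cos θ = l/√(l(l+1)); cos²θ = l/(l+1) = 0.8889.
Thus l = 0.8889/(1 − 0.8889) ≈ 8.
Then |L| = ℏ√(8·9) = 6√2 ℏ.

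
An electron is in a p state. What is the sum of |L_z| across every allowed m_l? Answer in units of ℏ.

Σ|L_z| = 2 ℏ

For a p orbital, l = 1.
m_l runs from −1 to 1, i.e. {-1, 0, 1}.
Σ|m_l| = 2(1+2+…+1) = 2.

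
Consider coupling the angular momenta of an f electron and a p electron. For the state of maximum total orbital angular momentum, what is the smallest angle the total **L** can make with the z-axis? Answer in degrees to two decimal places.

θ_min ≈ 26.57°

By the triangle rule, |l₁ − l₂| ≤ L ≤ l₁ + l₂.
So L can be 2, 3, 4.
The maximum is L = 4, with |L_tot| = ℏ√(4·5) = 2√5 ℏ.
The minimum angle with z is arccos(4/√20) ≈ 26.57°.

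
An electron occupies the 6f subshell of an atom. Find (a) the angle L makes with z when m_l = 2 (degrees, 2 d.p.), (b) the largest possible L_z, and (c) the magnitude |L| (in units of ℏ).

The 6f subshell has l = 3.
For m_l = 2: cos θ = 2/√12, θ ≈ 54.74°.
L_z,max = lℏ = 3ℏ.
|L| = ℏ√(3·4) = 2√3 ℏ ≈ 3.464ℏ.

θ(m_l=2) ≈ 54.74°; L_z,max = 3ℏ; |L| = 2√3 ℏ ≈ 3.464ℏ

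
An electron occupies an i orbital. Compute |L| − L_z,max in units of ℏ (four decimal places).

|L| − L_z,max ≈ 0.4807ℏ

The letter i corresponds to l = 6.
|L| = √42 ℏ ≈ 6.4807ℏ, while L_z,max = lℏ = 6ℏ.
The difference is (√42 − 6)ℏ ≈ 0.4807ℏ.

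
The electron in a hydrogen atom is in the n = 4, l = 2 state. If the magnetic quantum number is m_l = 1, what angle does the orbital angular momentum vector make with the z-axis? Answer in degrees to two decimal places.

θ ≈ 65.91°

|L|² = l(l+1)ℏ² = 6ℏ², so |L| = √6 ℏ.
L_z = m_l ℏ = 1ℏ.
cos θ = L_z/|L| = 1/√6, so θ ≈ 65.91°.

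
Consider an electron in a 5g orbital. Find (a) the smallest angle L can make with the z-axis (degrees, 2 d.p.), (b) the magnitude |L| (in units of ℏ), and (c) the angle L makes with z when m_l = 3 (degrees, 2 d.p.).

For 5g, l = 4.
cos θ_min = 4/√20, so θ_min ≈ 26.57°.
|L| = ℏ√(4·5) = 2√5 ℏ ≈ 4.472ℏ.
For m_l = 3: cos θ = 3/√20, θ ≈ 47.87°.

θ_min ≈ 26.57°; |L| = 2√5 ℏ ≈ 4.472ℏ; θ(m_l=3) ≈ 47.87°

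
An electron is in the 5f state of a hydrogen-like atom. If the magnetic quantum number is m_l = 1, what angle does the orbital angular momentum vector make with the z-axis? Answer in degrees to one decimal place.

θ ≈ 73.2°

The 5f subshell has l = 3.
|L| = ℏ√(l(l+1)) = 2√3 ℏ.
L_z = m_l ℏ = 1ℏ.
cos θ = L_z/|L| = 1/√12, so θ ≈ 73.2°.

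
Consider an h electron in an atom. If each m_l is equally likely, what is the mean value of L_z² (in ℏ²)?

H corresponds to l = 5.
m_l runs from −5 to 5, i.e. {-5, -4, -3, -2, -1, 0, 1, 2, 3, 4, 5}.
Average of L_z² over 11 states: 110/11 ℏ² = 10 ℏ².

⟨L_z²⟩ = 10 ℏ²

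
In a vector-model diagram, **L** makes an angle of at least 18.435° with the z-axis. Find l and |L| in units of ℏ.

l = 9, |L| = 3√10 ℏ ≈ 9.487ℏ

cos θ_min = l/√(l(l+1)) = √(l/(l+1)), so l/(l+1) = cos²(18.435°) = 0.9000.
Solving: l = 9.
Then |L| = ℏ√(9·10) = 3√10 ℏ.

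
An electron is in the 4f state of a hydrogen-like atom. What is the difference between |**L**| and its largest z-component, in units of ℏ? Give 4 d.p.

For 4f, l = 3.
|L| = 2√3 ℏ ≈ 3.4641ℏ, while L_z,max = lℏ = 3ℏ.
The difference is (2√3 − 3)ℏ ≈ 0.4641ℏ.

|L| − L_z,max ≈ 0.4641ℏ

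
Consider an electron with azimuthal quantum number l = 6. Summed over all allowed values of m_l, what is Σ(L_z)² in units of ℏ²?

m_l ∈ {-6, -5, -4, -3, -2, -1, 0, 1, 2, 3, 4, 5, 6}.
Summing m² from −6 to 6: Σ m_l² = 182.

Σ(L_z)² = 182 ℏ²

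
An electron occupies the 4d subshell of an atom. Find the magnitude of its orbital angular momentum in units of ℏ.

|L| = √6 ℏ ≈ 2.449ℏ

4d means n = 4, l = 2.
|L| = ℏ√(l(l+1)) = ℏ√(2·3) = √6 ℏ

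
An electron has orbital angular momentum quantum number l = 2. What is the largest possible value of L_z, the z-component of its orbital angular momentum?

L_z = m_l ℏ with m_l ∈ {−2, …, 2}; the maximum is m_l = 2.

L_z,max = 2ℏ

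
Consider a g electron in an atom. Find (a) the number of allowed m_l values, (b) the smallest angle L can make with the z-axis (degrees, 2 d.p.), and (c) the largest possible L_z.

9 values; θ_min ≈ 26.57°; L_z,max = 4ℏ

For a g orbital, l = 4.
There are 2l+1 = 9 values of m_l.
cos θ_min = 4/√20, so θ_min ≈ 26.57°.
L_z,max = lℏ = 4ℏ.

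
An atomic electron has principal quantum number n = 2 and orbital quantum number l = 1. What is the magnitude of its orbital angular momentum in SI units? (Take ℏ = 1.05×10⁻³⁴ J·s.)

|L| = 1.48×10⁻³⁴ J·s

|L| = ℏ√(l(l+1)) = ℏ√(1·2) = √2 ℏ
Numerically, |L| = 1.414 × (1.05×10⁻³⁴ J·s) = 1.48×10⁻³⁴ J·s.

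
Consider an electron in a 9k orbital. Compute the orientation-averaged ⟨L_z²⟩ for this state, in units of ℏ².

⟨L_z²⟩ = 18.67 ℏ²

For 9k, l = 7.
The allowed m_l values are -7, -6, -5, -4, -3, -2, -1, 0, 1, 2, 3, 4, 5, 6, 7.
⟨L_z²⟩ = ℏ²·l(l+1)/3 = 18.67ℏ².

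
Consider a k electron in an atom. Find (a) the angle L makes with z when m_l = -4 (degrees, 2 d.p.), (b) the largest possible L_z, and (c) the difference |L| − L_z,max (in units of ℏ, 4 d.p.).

For a k orbital, l = 7.
For m_l = -4: cos θ = -4/√56, θ ≈ 122.31°.
L_z,max = lℏ = 7ℏ.
|L| − L_z,max = (2√14 − 7)ℏ ≈ 0.4833ℏ.

θ(m_l=-4) ≈ 122.31°; L_z,max = 7ℏ; |L|−L_z,max ≈ 0.4833ℏ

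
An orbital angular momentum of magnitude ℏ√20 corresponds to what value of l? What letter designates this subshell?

Since |L|² = l(l+1)ℏ², l(l+1) = 20.
l² + l − 20 = 0 ⇒ l = 4.

l = 4 (g orbital)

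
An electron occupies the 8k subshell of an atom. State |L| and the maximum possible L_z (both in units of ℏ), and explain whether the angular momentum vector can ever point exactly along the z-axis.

No: L_z,max = 7ℏ < |L| = 2√14 ℏ ≈ 7.483ℏ

The 8k subshell has l = 7.
|L| = 2√14 ℏ ≈ 7.4833ℏ, while L_z,max = lℏ = 7ℏ.
Since |L| > L_z,max, the vector can never point exactly along z; the closest it comes is θ_min = arccos(7/√56) ≈ 20.7°.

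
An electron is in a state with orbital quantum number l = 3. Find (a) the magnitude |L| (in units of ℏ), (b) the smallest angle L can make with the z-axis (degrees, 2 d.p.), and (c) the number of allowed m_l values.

|L| = 2√3 ℏ ≈ 3.464ℏ; θ_min ≈ 30.00°; 7 values

|L| = ℏ√(3·4) = 2√3 ℏ ≈ 3.464ℏ.
cos θ_min = 3/√12, so θ_min ≈ 30.00°.
There are 2l+1 = 7 values of m_l.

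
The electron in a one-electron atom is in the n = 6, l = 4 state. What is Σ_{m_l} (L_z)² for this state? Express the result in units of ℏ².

The allowed m_l values are -4, -3, -2, -1, 0, 1, 2, 3, 4.
Σ m_l² = l(l+1)(2l+1)/3 = 4·5·9/3 = 60.

Σ(L_z)² = 60 ℏ²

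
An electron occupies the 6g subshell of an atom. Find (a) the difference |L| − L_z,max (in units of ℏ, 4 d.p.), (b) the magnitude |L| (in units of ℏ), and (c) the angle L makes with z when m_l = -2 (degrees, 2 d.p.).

For 6g, l = 4.
|L| − L_z,max = (2√5 − 4)ℏ ≈ 0.4721ℏ.
|L| = ℏ√(4·5) = 2√5 ℏ ≈ 4.472ℏ.
For m_l = -2: cos θ = -2/√20, θ ≈ 116.57°.

|L|−L_z,max ≈ 0.4721ℏ; |L| = 2√5 ℏ ≈ 4.472ℏ; θ(m_l=-2) ≈ 116.57°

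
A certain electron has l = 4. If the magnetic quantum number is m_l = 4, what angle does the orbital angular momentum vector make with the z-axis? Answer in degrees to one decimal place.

|L| = √(l(l+1)) ℏ = 2√5 ℏ.
L_z = m_l ℏ = 4ℏ.
cos θ = L_z/|L| = 4/√20, so θ ≈ 26.6°.

θ ≈ 26.6°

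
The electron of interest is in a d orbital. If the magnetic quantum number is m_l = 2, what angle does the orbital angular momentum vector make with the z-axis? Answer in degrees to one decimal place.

θ ≈ 35.3°

D corresponds to l = 2.
|L| = √(l(l+1)) ℏ = √6 ℏ.
L_z = m_l ℏ = 2ℏ.
cos θ = L_z/|L| = 2/√6, so θ ≈ 35.3°.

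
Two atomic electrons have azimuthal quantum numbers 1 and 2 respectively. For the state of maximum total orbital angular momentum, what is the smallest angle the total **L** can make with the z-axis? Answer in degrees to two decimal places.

θ_min ≈ 30.00°

Angular momentum addition gives L = |l₁ − l₂|, …, l₁ + l₂.
Allowed values: L = 1, 2, 3.
The maximum is L = 3, with |L_tot| = ℏ√(3·4) = 2√3 ℏ.
The minimum angle with z is arccos(3/√12) ≈ 30.00°.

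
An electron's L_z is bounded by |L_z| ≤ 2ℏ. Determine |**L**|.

Since max m_l = l, l = 2.
Then |L| = ℏ√(2·3) = √6 ℏ.

|L| = √6 ℏ ≈ 2.449ℏ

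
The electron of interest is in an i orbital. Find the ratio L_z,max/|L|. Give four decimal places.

An i state has l = 6.
|L| = √42 ℏ ≈ 6.4807ℏ, while L_z,max = lℏ = 6ℏ.
L_z,max/|L| = 6/√42 = 0.9258.

L_z,max/|L| = 0.9258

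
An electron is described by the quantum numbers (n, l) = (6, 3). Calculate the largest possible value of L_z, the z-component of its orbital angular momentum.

L_z,max = 3ℏ

L_z = m_l ℏ with m_l ∈ {−3, …, 3}; the maximum is m_l = 3.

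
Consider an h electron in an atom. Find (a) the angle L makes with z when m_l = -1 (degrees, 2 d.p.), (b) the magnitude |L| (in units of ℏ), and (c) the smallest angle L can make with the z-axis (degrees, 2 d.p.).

The letter h corresponds to l = 5.
For m_l = -1: cos θ = -1/√30, θ ≈ 100.52°.
|L| = ℏ√(5·6) = √30 ℏ ≈ 5.477ℏ.
cos θ_min = 5/√30, so θ_min ≈ 24.09°.

θ(m_l=-1) ≈ 100.52°; |L| = √30 ℏ ≈ 5.477ℏ; θ_min ≈ 24.09°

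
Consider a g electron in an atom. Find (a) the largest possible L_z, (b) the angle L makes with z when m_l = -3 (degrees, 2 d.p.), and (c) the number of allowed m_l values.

L_z,max = 4ℏ; θ(m_l=-3) ≈ 132.13°; 9 values

For a g orbital, l = 4.
L_z,max = lℏ = 4ℏ.
For m_l = -3: cos θ = -3/√20, θ ≈ 132.13°.
There are 2l+1 = 9 values of m_l.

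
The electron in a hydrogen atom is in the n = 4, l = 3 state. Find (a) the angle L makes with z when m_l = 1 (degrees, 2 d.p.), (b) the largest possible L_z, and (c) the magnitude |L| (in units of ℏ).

θ(m_l=1) ≈ 73.22°; L_z,max = 3ℏ; |L| = 2√3 ℏ ≈ 3.464ℏ

For m_l = 1: cos θ = 1/√12, θ ≈ 73.22°.
L_z,max = lℏ = 3ℏ.
|L| = ℏ√(3·4) = 2√3 ℏ ≈ 3.464ℏ.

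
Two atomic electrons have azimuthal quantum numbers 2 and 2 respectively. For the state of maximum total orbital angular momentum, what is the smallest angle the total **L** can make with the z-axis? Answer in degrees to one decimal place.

By the triangle rule, |l₁ − l₂| ≤ L ≤ l₁ + l₂.
So L can be 0, 1, 2, 3, 4.
The maximum is L = 4, with |L_tot| = ℏ√(4·5) = 2√5 ℏ.
The minimum angle with z is arccos(4/√20) ≈ 26.6°.

θ_min ≈ 26.6°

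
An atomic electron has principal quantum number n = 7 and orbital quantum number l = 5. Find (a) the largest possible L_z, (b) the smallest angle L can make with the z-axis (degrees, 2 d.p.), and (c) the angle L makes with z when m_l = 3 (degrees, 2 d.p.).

L_z,max = lℏ = 5ℏ.
cos θ_min = 5/√30, so θ_min ≈ 24.09°.
For m_l = 3: cos θ = 3/√30, θ ≈ 56.79°.

L_z,max = 5ℏ; θ_min ≈ 24.09°; θ(m_l=3) ≈ 56.79°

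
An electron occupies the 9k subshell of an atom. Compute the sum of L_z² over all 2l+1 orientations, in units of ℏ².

Σ(L_z)² = 280 ℏ²

For 9k, l = 7.
The allowed m_l values are -7, -6, -5, -4, -3, -2, -1, 0, 1, 2, 3, 4, 5, 6, 7.
Σ m_l² = 2·(1 + 4 + 9 + 16 + 25 + 36 + 49) = 280.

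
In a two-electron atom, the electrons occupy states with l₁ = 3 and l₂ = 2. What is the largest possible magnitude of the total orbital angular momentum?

Angular momentum addition gives L = |l₁ − l₂|, …, l₁ + l₂.
L ∈ {1, 2, 3, 4, 5}.
The largest magnitude corresponds to L = 5: |L_tot| = ℏ√(5·6) = √30 ℏ.

|L_tot|_max = √30 ℏ ≈ 5.477ℏ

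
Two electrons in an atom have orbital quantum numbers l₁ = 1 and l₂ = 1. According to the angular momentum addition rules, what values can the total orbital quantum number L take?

L = 0, 1, 2

By the triangle rule, |l₁ − l₂| ≤ L ≤ l₁ + l₂.
L ∈ {0, 1, 2}.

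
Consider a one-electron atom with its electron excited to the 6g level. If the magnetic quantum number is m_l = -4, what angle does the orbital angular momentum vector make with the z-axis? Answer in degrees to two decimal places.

θ ≈ 153.43°

The 6g level has l = 4.
|L| = ℏ√(l(l+1)) = 2√5 ℏ.
L_z = m_l ℏ = −4ℏ.
cos θ = L_z/|L| = -4/√20, so θ ≈ 153.43°.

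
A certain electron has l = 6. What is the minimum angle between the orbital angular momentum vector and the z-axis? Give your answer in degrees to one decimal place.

θ_min ≈ 22.2°

|L| = √(l(l+1)) ℏ = √42 ℏ.
The smallest angle corresponds to the largest L_z, i.e. m_l = l = 6, giving L_z = 6ℏ.
cos θ_min = 6/√42, so θ_min ≈ 22.2°.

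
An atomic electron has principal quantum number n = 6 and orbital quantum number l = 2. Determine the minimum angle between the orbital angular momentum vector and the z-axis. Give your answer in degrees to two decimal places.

|L| = ℏ√(l(l+1)) = √6 ℏ.
The smallest angle corresponds to the largest L_z, i.e. m_l = l = 2, giving L_z = 2ℏ.
cos θ_min = 2/√6, so θ_min ≈ 35.26°.

θ_min ≈ 35.26°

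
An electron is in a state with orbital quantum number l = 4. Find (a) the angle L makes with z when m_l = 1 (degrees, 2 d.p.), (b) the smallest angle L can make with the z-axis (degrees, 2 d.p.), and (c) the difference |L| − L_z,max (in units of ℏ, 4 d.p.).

For m_l = 1: cos θ = 1/√20, θ ≈ 77.08°.
cos θ_min = 4/√20, so θ_min ≈ 26.57°.
|L| − L_z,max = (2√5 − 4)ℏ ≈ 0.4721ℏ.

θ(m_l=1) ≈ 77.08°; θ_min ≈ 26.57°; |L|−L_z,max ≈ 0.4721ℏ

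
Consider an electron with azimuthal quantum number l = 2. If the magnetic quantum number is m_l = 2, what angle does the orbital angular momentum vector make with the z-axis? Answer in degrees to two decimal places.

θ ≈ 35.26°

|L| = √(l(l+1)) ℏ = √6 ℏ.
L_z = m_l ℏ = 2ℏ.
cos θ = L_z/|L| = 2/√6, so θ ≈ 35.26°.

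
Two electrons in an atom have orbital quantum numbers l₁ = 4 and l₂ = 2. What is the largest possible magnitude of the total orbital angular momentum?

|L_tot|_max = √42 ℏ ≈ 6.481ℏ

By the triangle rule, |l₁ − l₂| ≤ L ≤ l₁ + l₂.
So L can be 2, 3, 4, 5, 6.
The largest magnitude corresponds to L = 6: |L_tot| = ℏ√(6·7) = √42 ℏ.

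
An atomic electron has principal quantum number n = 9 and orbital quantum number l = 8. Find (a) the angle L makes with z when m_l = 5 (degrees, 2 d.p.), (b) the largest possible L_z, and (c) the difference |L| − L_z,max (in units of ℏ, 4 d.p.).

For m_l = 5: cos θ = 5/√72, θ ≈ 53.90°.
L_z,max = lℏ = 8ℏ.
|L| − L_z,max = (6√2 − 8)ℏ ≈ 0.4853ℏ.

θ(m_l=5) ≈ 53.90°; L_z,max = 8ℏ; |L|−L_z,max ≈ 0.4853ℏ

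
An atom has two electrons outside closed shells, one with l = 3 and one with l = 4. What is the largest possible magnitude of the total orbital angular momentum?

|L_tot|_max = 2√14 ℏ ≈ 7.483ℏ

L runs from |3 − 4| = 1 to 3 + 4 = 7.
So L can be 1, 2, 3, 4, 5, 6, 7.
The largest magnitude corresponds to L = 7: |L_tot| = ℏ√(7·8) = 2√14 ℏ.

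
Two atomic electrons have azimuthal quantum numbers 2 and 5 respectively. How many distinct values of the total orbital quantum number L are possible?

5

The total orbital quantum number L ranges from |l₁ − l₂| to l₁ + l₂ in integer steps.
So L can be 3, 4, 5, 6, 7.
That is 5 values.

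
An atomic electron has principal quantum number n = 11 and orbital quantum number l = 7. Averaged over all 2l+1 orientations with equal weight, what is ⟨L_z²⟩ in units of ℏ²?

⟨L_z²⟩ = 18.67 ℏ²

The allowed m_l values are -7, -6, -5, -4, -3, -2, -1, 0, 1, 2, 3, 4, 5, 6, 7.
Average of L_z² over 15 states: 280/15 ℏ² = 18.67 ℏ².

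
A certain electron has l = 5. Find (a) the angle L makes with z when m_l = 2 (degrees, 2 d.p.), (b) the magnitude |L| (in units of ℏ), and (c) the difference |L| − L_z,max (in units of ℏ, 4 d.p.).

θ(m_l=2) ≈ 68.58°; |L| = √30 ℏ ≈ 5.477ℏ; |L|−L_z,max ≈ 0.4772ℏ

For m_l = 2: cos θ = 2/√30, θ ≈ 68.58°.
|L| = ℏ√(5·6) = √30 ℏ ≈ 5.477ℏ.
|L| − L_z,max = (√30 − 5)ℏ ≈ 0.4772ℏ.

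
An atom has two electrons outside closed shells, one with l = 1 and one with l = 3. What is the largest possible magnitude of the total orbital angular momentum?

|L_tot|_max = 2√5 ℏ ≈ 4.472ℏ

The total orbital quantum number L ranges from |l₁ − l₂| to l₁ + l₂ in integer steps.
L ∈ {2, 3, 4}.
The largest magnitude corresponds to L = 4: |L_tot| = ℏ√(4·5) = 2√5 ℏ.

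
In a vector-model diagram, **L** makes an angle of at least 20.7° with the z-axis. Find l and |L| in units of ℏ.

At minimum angle, m_l = l, so cos θ = l/√(l(l+1)); cos²θ = l/(l+1) = 0.8751.
Solving: l = 7.
Then |L| = ℏ√(7·8) = 2√14 ℏ.

l = 7, |L| = 2√14 ℏ ≈ 7.483ℏ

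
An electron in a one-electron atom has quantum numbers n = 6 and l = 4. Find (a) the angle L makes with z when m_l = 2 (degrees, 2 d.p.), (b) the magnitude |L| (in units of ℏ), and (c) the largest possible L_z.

For m_l = 2: cos θ = 2/√20, θ ≈ 63.43°.
|L| = ℏ√(4·5) = 2√5 ℏ ≈ 4.472ℏ.
L_z,max = lℏ = 4ℏ.

θ(m_l=2) ≈ 63.43°; |L| = 2√5 ℏ ≈ 4.472ℏ; L_z,max = 4ℏ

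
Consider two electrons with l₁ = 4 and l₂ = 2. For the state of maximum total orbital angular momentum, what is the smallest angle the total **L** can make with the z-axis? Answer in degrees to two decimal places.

θ_min ≈ 22.21°

The total orbital quantum number L ranges from |l₁ − l₂| to l₁ + l₂ in integer steps.
So L can be 2, 3, 4, 5, 6.
The maximum is L = 6, with |L_tot| = ℏ√(6·7) = √42 ℏ.
The minimum angle with z is arccos(6/√42) ≈ 22.21°.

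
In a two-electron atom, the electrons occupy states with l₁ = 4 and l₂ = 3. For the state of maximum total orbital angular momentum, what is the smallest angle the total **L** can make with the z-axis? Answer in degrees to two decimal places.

The total orbital quantum number L ranges from |l₁ − l₂| to l₁ + l₂ in integer steps.
Allowed values: L = 1, 2, 3, 4, 5, 6, 7.
The maximum is L = 7, with |L_tot| = ℏ√(7·8) = 2√14 ℏ.
The minimum angle with z is arccos(7/√56) ≈ 20.70°.

θ_min ≈ 20.70°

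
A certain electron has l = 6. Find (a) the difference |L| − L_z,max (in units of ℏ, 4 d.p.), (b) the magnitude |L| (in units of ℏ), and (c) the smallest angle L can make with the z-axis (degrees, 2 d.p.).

|L| − L_z,max = (√42 − 6)ℏ ≈ 0.4807ℏ.
|L| = ℏ√(6·7) = √42 ℏ ≈ 6.481ℏ.
cos θ_min = 6/√42, so θ_min ≈ 22.21°.

|L|−L_z,max ≈ 0.4807ℏ; |L| = √42 ℏ ≈ 6.481ℏ; θ_min ≈ 22.21°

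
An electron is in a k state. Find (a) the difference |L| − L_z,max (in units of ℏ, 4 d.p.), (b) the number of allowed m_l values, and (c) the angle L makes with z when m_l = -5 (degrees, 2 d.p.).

For a k orbital, l = 7.
|L| − L_z,max = (2√14 − 7)ℏ ≈ 0.4833ℏ.
There are 2l+1 = 15 values of m_l.
For m_l = -5: cos θ = -5/√56, θ ≈ 131.92°.

|L|−L_z,max ≈ 0.4833ℏ; 15 values; θ(m_l=-5) ≈ 131.92°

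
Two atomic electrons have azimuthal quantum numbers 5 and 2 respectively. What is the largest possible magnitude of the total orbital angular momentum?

By the triangle rule, |l₁ − l₂| ≤ L ≤ l₁ + l₂.
Allowed values: L = 3, 4, 5, 6, 7.
The largest magnitude corresponds to L = 7: |L_tot| = ℏ√(7·8) = 2√14 ℏ.

|L_tot|_max = 2√14 ℏ ≈ 7.483ℏ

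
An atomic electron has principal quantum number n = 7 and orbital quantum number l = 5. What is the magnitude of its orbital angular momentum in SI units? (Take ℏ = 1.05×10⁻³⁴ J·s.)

|L| = ℏ√(l(l+1)) = ℏ√(5·6) = √30 ℏ
Numerically, |L| = 5.477 × (1.05×10⁻³⁴ J·s) = 5.75×10⁻³⁴ J·s.

|L| = 5.75×10⁻³⁴ J·s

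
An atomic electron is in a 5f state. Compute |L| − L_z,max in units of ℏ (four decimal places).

5f means n = 5, l = 3.
|L| = 2√3 ℏ ≈ 3.4641ℏ, while L_z,max = lℏ = 3ℏ.
The difference is (2√3 − 3)ℏ ≈ 0.4641ℏ.

|L| − L_z,max ≈ 0.4641ℏ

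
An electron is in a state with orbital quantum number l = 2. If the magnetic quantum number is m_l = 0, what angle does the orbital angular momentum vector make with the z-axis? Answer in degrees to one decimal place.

|L|² = l(l+1)ℏ² = 6ℏ², so |L| = √6 ℏ.
L_z = m_l ℏ = 0ℏ.
cos θ = L_z/|L| = 0/√6, so θ ≈ 90.0°.

θ ≈ 90.0°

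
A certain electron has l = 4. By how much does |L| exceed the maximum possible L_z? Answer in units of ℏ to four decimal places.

|L| − L_z,max ≈ 0.4721ℏ

|L| = 2√5 ℏ ≈ 4.4721ℏ, while L_z,max = lℏ = 4ℏ.
The difference is (2√5 − 4)ℏ ≈ 0.4721ℏ.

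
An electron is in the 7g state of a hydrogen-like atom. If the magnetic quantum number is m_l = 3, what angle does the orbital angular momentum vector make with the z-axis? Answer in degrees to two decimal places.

θ ≈ 47.87°

7g means n = 7, l = 4.
|L| = ℏ√(l(l+1)) = 2√5 ℏ.
L_z = m_l ℏ = 3ℏ.
cos θ = L_z/|L| = 3/√20, so θ ≈ 47.87°.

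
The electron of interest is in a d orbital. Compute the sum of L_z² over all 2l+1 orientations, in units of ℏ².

Σ(L_z)² = 10 ℏ²

For a d orbital, l = 2.
m_l ∈ {-2, -1, 0, 1, 2}.
Σ m_l² = 2·(1 + 4) = 10.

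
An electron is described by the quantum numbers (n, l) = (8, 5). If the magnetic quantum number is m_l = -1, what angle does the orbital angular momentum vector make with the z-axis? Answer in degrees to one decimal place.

θ ≈ 100.5°

|L|² = l(l+1)ℏ² = 30ℏ², so |L| = √30 ℏ.
L_z = m_l ℏ = −1ℏ.
cos θ = L_z/|L| = -1/√30, so θ ≈ 100.5°.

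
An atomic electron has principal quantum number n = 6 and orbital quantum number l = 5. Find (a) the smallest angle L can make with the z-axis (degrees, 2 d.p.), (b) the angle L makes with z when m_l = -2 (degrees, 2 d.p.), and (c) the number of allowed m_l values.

cos θ_min = 5/√30, so θ_min ≈ 24.09°.
For m_l = -2: cos θ = -2/√30, θ ≈ 111.42°.
There are 2l+1 = 11 values of m_l.

θ_min ≈ 24.09°; θ(m_l=-2) ≈ 111.42°; 11 values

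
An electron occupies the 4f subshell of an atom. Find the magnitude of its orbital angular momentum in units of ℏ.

4f means n = 4, l = 3.
|L| = ℏ√(l(l+1)) = ℏ√(3·4) = 2√3 ℏ

|L| = 2√3 ℏ ≈ 3.464ℏ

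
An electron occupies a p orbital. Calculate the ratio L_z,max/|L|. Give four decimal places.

A p state has l = 1.
|L| = √2 ℏ ≈ 1.4142ℏ, while L_z,max = lℏ = 1ℏ.
L_z,max/|L| = 1/√2 = 0.7071.

L_z,max/|L| = 0.7071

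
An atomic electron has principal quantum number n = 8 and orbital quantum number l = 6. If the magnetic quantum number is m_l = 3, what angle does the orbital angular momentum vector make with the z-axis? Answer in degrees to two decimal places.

θ ≈ 62.42°

|L|² = l(l+1)ℏ² = 42ℏ², so |L| = √42 ℏ.
L_z = m_l ℏ = 3ℏ.
cos θ = L_z/|L| = 3/√42, so θ ≈ 62.42°.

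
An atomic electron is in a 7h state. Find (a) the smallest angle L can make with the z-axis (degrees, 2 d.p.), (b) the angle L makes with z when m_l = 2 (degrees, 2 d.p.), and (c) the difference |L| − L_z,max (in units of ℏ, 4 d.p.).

θ_min ≈ 24.09°; θ(m_l=2) ≈ 68.58°; |L|−L_z,max ≈ 0.4772ℏ

The 7h subshell has l = 5.
cos θ_min = 5/√30, so θ_min ≈ 24.09°.
For m_l = 2: cos θ = 2/√30, θ ≈ 68.58°.
|L| − L_z,max = (√30 − 5)ℏ ≈ 0.4772ℏ.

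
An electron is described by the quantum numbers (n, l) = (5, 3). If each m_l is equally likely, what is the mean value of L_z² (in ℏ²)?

m_l ∈ {-3, -2, -1, 0, 1, 2, 3}.
⟨L_z²⟩ = ℏ²·l(l+1)/3 = 4ℏ².

⟨L_z²⟩ = 4 ℏ²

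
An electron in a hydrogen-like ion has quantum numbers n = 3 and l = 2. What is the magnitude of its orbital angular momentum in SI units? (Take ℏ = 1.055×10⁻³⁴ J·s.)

|L| = 2.584×10⁻³⁴ J·s

|L| = ℏ√(l(l+1)) = ℏ√(2·3) = √6 ℏ
Numerically, |L| = 2.449 × (1.055×10⁻³⁴ J·s) = 2.584×10⁻³⁴ J·s.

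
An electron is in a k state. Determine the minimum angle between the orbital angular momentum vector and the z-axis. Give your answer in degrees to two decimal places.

A k state has l = 7.
|L| = ℏ√(l(l+1)) = 2√14 ℏ.
The smallest angle corresponds to the largest L_z, i.e. m_l = l = 7, giving L_z = 7ℏ.
cos θ_min = 7/√56, so θ_min ≈ 20.70°.

θ_min ≈ 20.70°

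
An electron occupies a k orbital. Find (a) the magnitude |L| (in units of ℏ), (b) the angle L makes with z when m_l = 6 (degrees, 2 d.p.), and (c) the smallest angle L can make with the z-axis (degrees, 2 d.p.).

|L| = 2√14 ℏ ≈ 7.483ℏ; θ(m_l=6) ≈ 36.70°; θ_min ≈ 20.70°

For a k orbital, l = 7.
|L| = ℏ√(7·8) = 2√14 ℏ ≈ 7.483ℏ.
For m_l = 6: cos θ = 6/√56, θ ≈ 36.70°.
cos θ_min = 7/√56, so θ_min ≈ 20.70°.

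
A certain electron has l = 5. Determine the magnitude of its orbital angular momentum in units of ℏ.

|L| = ℏ√(l(l+1)) = ℏ√(5·6) = √30 ℏ

|L| = √30 ℏ ≈ 5.477ℏ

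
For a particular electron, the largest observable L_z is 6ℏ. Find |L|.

|L| = √42 ℏ ≈ 6.481ℏ

L_z,max = lℏ, so l = 6.
|L| = √(l(l+1)) ℏ = √42 ℏ.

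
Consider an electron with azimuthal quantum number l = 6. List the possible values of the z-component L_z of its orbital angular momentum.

L_z = m_l ℏ with m_l ranging from −l to +l in integer steps.
For l = 6: m_l ∈ {-6, -5, -4, -3, -2, -1, 0, 1, 2, 3, 4, 5, 6}.

L_z ∈ {−6ℏ, −5ℏ, −4ℏ, −3ℏ, −2ℏ, −ℏ, 0, ℏ, 2ℏ, 3ℏ, 4ℏ, 5ℏ, 6ℏ}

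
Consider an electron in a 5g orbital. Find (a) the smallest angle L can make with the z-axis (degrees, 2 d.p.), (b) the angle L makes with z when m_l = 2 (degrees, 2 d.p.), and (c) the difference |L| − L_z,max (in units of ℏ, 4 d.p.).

θ_min ≈ 26.57°; θ(m_l=2) ≈ 63.43°; |L|−L_z,max ≈ 0.4721ℏ

For 5g, l = 4.
cos θ_min = 4/√20, so θ_min ≈ 26.57°.
For m_l = 2: cos θ = 2/√20, θ ≈ 63.43°.
|L| − L_z,max = (2√5 − 4)ℏ ≈ 0.4721ℏ.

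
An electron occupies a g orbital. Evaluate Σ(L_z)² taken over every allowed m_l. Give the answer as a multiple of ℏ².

Σ(L_z)² = 60 ℏ²

For a g orbital, l = 4.
m_l runs from −4 to 4, i.e. {-4, -3, -2, -1, 0, 1, 2, 3, 4}.
Σ m_l² = 2·(1 + 4 + 9 + 16) = 60.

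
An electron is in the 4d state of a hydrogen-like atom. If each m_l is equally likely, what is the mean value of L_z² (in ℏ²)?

4d means n = 4, l = 2.
The allowed m_l values are -2, -1, 0, 1, 2.
⟨L_z²⟩ = ℏ²·l(l+1)/3 = 2ℏ².

⟨L_z²⟩ = 2 ℏ²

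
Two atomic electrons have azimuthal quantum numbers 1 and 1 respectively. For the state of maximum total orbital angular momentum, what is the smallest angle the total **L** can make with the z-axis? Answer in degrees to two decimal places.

Angular momentum addition gives L = |l₁ − l₂|, …, l₁ + l₂.
Allowed values: L = 0, 1, 2.
The maximum is L = 2, with |L_tot| = ℏ√(2·3) = √6 ℏ.
The minimum angle with z is arccos(2/√6) ≈ 35.26°.

θ_min ≈ 35.26°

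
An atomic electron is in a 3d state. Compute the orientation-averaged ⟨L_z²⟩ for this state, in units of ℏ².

3d means n = 3, l = 2.
m_l ∈ {-2, -1, 0, 1, 2}.
⟨L_z²⟩ = ℏ²·(Σ m_l²)/(2l+1) = ℏ²·10/5 = 2ℏ².

⟨L_z²⟩ = 2 ℏ²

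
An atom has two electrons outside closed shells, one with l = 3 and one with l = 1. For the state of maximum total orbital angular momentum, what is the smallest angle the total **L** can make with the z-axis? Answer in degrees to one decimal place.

The total orbital quantum number L ranges from |l₁ − l₂| to l₁ + l₂ in integer steps.
L ∈ {2, 3, 4}.
The maximum is L = 4, with |L_tot| = ℏ√(4·5) = 2√5 ℏ.
The minimum angle with z is arccos(4/√20) ≈ 26.6°.

θ_min ≈ 26.6°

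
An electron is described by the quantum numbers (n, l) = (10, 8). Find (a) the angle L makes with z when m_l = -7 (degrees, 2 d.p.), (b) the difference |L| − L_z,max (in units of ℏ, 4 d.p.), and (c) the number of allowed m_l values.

For m_l = -7: cos θ = -7/√72, θ ≈ 145.58°.
|L| − L_z,max = (6√2 − 8)ℏ ≈ 0.4853ℏ.
There are 2l+1 = 17 values of m_l.

θ(m_l=-7) ≈ 145.58°; |L|−L_z,max ≈ 0.4853ℏ; 17 values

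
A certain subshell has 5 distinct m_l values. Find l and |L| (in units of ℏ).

2l + 1 = 5 ⇒ l = 2.
|L| = ℏ√(l(l+1)) = ℏ√(2·3) = √6 ℏ.

l = 2, |L| = √6 ℏ ≈ 2.449ℏ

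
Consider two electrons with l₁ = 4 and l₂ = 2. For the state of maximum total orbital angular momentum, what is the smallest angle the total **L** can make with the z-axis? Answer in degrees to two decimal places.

θ_min ≈ 22.21°

Angular momentum addition gives L = |l₁ − l₂|, …, l₁ + l₂.
Allowed values: L = 2, 3, 4, 5, 6.
The maximum is L = 6, with |L_tot| = ℏ√(6·7) = √42 ℏ.
The minimum angle with z is arccos(6/√42) ≈ 22.21°.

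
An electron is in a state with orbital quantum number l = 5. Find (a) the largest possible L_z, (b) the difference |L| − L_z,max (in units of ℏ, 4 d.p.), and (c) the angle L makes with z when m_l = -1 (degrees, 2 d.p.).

L_z,max = lℏ = 5ℏ.
|L| − L_z,max = (√30 − 5)ℏ ≈ 0.4772ℏ.
For m_l = -1: cos θ = -1/√30, θ ≈ 100.52°.

L_z,max = 5ℏ; |L|−L_z,max ≈ 0.4772ℏ; θ(m_l=-1) ≈ 100.52°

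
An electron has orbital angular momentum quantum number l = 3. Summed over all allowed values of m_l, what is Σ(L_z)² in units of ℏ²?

Σ(L_z)² = 28 ℏ²

m_l runs from −3 to 3, i.e. {-3, -2, -1, 0, 1, 2, 3}.
Σ m_l² = 2·(1 + 4 + 9) = 28.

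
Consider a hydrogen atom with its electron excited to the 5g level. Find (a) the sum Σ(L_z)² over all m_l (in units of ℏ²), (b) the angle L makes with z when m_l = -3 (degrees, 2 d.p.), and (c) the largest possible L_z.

The 5g level has l = 4.
Σ m_l² = 60, so Σ(L_z)² = 60 ℏ².
For m_l = -3: cos θ = -3/√20, θ ≈ 132.13°.
L_z,max = lℏ = 4ℏ.

Σ(L_z)² = 60 ℏ²; θ(m_l=-3) ≈ 132.13°; L_z,max = 4ℏ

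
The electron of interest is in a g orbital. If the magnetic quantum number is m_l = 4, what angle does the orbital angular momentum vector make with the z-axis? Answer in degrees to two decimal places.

The letter g corresponds to l = 4.
|L| = ℏ√(l(l+1)) = 2√5 ℏ.
L_z = m_l ℏ = 4ℏ.
cos θ = L_z/|L| = 4/√20, so θ ≈ 26.57°.

θ ≈ 26.57°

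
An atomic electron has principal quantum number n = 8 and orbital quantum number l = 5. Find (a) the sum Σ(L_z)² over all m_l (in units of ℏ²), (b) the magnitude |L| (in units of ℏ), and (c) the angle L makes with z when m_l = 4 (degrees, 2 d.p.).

Σ m_l² = 110, so Σ(L_z)² = 110 ℏ².
|L| = ℏ√(5·6) = √30 ℏ ≈ 5.477ℏ.
For m_l = 4: cos θ = 4/√30, θ ≈ 43.09°.

Σ(L_z)² = 110 ℏ²; |L| = √30 ℏ ≈ 5.477ℏ; θ(m_l=4) ≈ 43.09°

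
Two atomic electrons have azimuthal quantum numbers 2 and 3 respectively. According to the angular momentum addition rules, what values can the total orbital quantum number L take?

Angular momentum addition gives L = |l₁ − l₂|, …, l₁ + l₂.
L ∈ {1, 2, 3, 4, 5}.

L = 1, 2, 3, 4, 5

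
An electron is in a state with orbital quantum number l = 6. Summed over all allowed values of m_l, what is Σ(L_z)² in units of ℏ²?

Σ(L_z)² = 182 ℏ²

m_l runs from −6 to 6, i.e. {-6, -5, -4, -3, -2, -1, 0, 1, 2, 3, 4, 5, 6}.
Summing m² from −6 to 6: Σ m_l² = 182.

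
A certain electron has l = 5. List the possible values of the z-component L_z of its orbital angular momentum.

L_z = m_l ℏ with m_l ranging from −l to +l in integer steps.
For l = 5: m_l ∈ {-5, -4, -3, -2, -1, 0, 1, 2, 3, 4, 5}.

L_z ∈ {−5ℏ, −4ℏ, −3ℏ, −2ℏ, −ℏ, 0, ℏ, 2ℏ, 3ℏ, 4ℏ, 5ℏ}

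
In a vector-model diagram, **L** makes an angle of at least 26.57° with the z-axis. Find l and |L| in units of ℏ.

cos²θ_min = l/(l+1) = 0.7999.
Thus l = 0.7999/(1 − 0.7999) ≈ 4.
Then |L| = ℏ√(4·5) = 2√5 ℏ.

l = 4, |L| = 2√5 ℏ ≈ 4.472ℏ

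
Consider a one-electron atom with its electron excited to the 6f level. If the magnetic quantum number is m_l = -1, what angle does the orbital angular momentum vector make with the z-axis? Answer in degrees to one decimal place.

θ ≈ 106.8°

The 6f level has l = 3.
|L| = √(l(l+1)) ℏ = 2√3 ℏ.
L_z = m_l ℏ = −1ℏ.
cos θ = L_z/|L| = -1/√12, so θ ≈ 106.8°.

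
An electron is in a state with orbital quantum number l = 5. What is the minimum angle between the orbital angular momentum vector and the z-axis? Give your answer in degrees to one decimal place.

θ_min ≈ 24.1°

|L| = √(l(l+1)) ℏ = √30 ℏ.
The smallest angle corresponds to the largest L_z, i.e. m_l = l = 5, giving L_z = 5ℏ.
cos θ_min = 5/√30, so θ_min ≈ 24.1°.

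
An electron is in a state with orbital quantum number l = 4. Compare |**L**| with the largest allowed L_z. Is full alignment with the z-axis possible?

No: L_z,max = 4ℏ < |L| = 2√5 ℏ ≈ 4.472ℏ

|L| = 2√5 ℏ ≈ 4.4721ℏ, while L_z,max = lℏ = 4ℏ.
Since |L| > L_z,max, the vector can never point exactly along z; the closest it comes is θ_min = arccos(4/√20) ≈ 26.6°.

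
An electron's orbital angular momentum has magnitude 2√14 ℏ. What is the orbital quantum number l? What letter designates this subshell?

l = 7 (k orbital)

|L| = ℏ√(l(l+1)), so l(l+1) = 56.
The positive root is l = 7.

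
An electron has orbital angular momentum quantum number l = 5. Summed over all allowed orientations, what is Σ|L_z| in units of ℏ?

m_l runs from −5 to 5, i.e. {-5, -4, -3, -2, -1, 0, 1, 2, 3, 4, 5}.
Σ|m_l| = 2(1+2+…+5) = 30.

Σ|L_z| = 30 ℏ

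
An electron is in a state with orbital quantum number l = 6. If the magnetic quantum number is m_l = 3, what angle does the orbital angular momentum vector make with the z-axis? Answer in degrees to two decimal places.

|L| = √(l(l+1)) ℏ = √42 ℏ.
L_z = m_l ℏ = 3ℏ.
cos θ = L_z/|L| = 3/√42, so θ ≈ 62.42°.

θ ≈ 62.42°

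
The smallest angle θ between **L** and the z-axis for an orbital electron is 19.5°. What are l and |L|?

l = 8, |L| = 6√2 ℏ ≈ 8.485ℏ

At minimum angle, m_l = l, so cos θ = l/√(l(l+1)); cos²θ = l/(l+1) = 0.8886.
Solving: l = 8.
Then |L| = ℏ√(8·9) = 6√2 ℏ.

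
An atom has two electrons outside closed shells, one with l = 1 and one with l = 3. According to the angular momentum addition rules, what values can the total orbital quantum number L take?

By the triangle rule, |l₁ − l₂| ≤ L ≤ l₁ + l₂.
So L can be 2, 3, 4.

L = 2, 3, 4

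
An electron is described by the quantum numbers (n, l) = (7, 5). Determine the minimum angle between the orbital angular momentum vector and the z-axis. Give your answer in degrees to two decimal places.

|L|² = l(l+1)ℏ² = 30ℏ², so |L| = √30 ℏ.
The smallest angle corresponds to the largest L_z, i.e. m_l = l = 5, giving L_z = 5ℏ.
cos θ_min = 5/√30, so θ_min ≈ 24.09°.

θ_min ≈ 24.09°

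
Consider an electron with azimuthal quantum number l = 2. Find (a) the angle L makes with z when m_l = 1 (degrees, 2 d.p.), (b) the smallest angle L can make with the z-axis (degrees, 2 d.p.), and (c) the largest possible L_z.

For m_l = 1: cos θ = 1/√6, θ ≈ 65.91°.
cos θ_min = 2/√6, so θ_min ≈ 35.26°.
L_z,max = lℏ = 2ℏ.

θ(m_l=1) ≈ 65.91°; θ_min ≈ 35.26°; L_z,max = 2ℏ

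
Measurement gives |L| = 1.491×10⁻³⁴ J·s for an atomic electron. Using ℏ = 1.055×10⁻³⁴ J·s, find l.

l = 1

In units of ℏ, |L| ≈ 1.413.
(|L|/ℏ)² = l(l+1) ≈ 2.00 ⇒ l = 1.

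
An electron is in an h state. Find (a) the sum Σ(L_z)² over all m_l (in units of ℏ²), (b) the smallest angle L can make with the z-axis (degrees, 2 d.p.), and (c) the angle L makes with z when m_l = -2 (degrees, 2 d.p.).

For an h orbital, l = 5.
Σ m_l² = 110, so Σ(L_z)² = 110 ℏ².
cos θ_min = 5/√30, so θ_min ≈ 24.09°.
For m_l = -2: cos θ = -2/√30, θ ≈ 111.42°.

Σ(L_z)² = 110 ℏ²; θ_min ≈ 24.09°; θ(m_l=-2) ≈ 111.42°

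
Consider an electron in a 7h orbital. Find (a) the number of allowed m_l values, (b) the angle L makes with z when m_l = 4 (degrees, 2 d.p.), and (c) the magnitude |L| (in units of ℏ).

The 7h subshell has l = 5.
There are 2l+1 = 11 values of m_l.
For m_l = 4: cos θ = 4/√30, θ ≈ 43.09°.
|L| = ℏ√(5·6) = √30 ℏ ≈ 5.477ℏ.

11 values; θ(m_l=4) ≈ 43.09°; |L| = √30 ℏ ≈ 5.477ℏ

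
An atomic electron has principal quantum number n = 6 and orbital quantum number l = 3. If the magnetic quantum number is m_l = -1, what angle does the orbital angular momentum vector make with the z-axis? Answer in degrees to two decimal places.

|L| = ℏ√(l(l+1)) = 2√3 ℏ.
L_z = m_l ℏ = −1ℏ.
cos θ = L_z/|L| = -1/√12, so θ ≈ 106.78°.

θ ≈ 106.78°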